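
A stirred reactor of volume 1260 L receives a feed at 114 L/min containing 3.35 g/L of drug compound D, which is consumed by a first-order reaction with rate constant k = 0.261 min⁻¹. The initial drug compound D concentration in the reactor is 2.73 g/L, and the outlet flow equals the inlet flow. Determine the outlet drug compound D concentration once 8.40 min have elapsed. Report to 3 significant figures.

0.960 g/L

Accumulation = in − out − consumed: V dC/dt = Q C_in − Q C − k V C.
dC/dt = (Q/V) C_in − (Q/V + k) C; effective rate a = Q/V + k = 0.090476 + 0.261 = 0.35148 min⁻¹.
C_ss = Q C_in/(Q + kV) = 0.86235 g/L; C(t) = C_ss + (C₀ − C_ss) e^(−a t).
C(8.40) = 0.86235 + (1.8677)·e^(−0.35148·8.40) = 0.86235 + (1.8677)·0.052214 = 0.95987 g/L.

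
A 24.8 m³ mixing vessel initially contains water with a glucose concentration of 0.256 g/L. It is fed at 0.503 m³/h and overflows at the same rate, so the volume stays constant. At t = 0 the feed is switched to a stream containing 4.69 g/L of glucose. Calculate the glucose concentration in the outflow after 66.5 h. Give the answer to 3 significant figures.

3.54 g/L

Accumulation = in − out for the solute gives V dC/dt = Q(C_in − C).
Rewrite as dC/dt + C/τ = C_in/τ, τ = V/Q = 49.304 h.
This is linear first-order; C(t) = C_in + (C₀ − C_in) e^(−t/τ).
C(66.5) = 4.69 + (0.256 − 4.69)·e^(−66.5/49.304) = 4.69 + (-4.4340)·0.25956 = 3.5391 g/L.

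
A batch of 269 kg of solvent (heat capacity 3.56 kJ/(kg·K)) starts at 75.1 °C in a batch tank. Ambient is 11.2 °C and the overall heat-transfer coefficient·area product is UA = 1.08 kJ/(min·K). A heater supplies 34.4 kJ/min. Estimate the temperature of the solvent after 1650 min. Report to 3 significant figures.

Lumped-capacitance energy balance: M c_p dT/dt = UA(T_amb − T) + Q̇.
dT/dt = (T_ss − T)/τ with T_ss = T_amb + Q̇/UA = 11.2 + 34.4/1.08 = 43.052 °C, τ = M c_p/UA = 269·3.56/1.08 = 886.70 min.
T approaches T_ss exponentially: T(t) = T_ss + (T₀ − T_ss) e^(−t/τ).
T(1650) = 43.052 + (32.048)·0.15554 = 48.037 °C.

48.0 °C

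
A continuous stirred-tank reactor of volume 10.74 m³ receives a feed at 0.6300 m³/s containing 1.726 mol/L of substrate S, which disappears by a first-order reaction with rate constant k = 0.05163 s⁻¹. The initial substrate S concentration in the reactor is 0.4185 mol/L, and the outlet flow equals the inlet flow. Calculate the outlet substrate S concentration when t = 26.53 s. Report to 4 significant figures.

Accumulation = in − out − consumed: V dC/dt = Q C_in − Q C − k V C.
This is linear with rate a = Q/V + k = 0.110289 s⁻¹.
C_ss = Q C_in/(Q + kV) = 0.918003 mol/L; C(t) = C_ss + (C₀ − C_ss) e^(−a t).
C(26.53) = 0.918003 + (-0.499503)·e^(−0.110289·26.53) = 0.918003 + (-0.499503)·0.0536125 = 0.891223 mol/L.

0.8912 mol/L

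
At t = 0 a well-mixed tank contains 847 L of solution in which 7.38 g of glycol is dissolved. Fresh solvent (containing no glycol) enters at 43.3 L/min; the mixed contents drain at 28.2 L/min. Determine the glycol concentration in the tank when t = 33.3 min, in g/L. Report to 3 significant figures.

Let m(t) be the amount of glycol. Volume: V(t) = V₀ + (Q_in − Q_out) t = 847 + 15.100 t; V(33.3) = 1349.8 L.
No glycol enters, so dm/dt = −Q_out · (m/V).
Separate: dm/m = −Q_out dt/V(t) ⇒ ln(m/m₀) = −(Q_out/(Q_in−Q_out)) ln(V/V₀).
m = m₀ (V₀/V)^(Q_out/(Q_in−Q_out)) = 7.38 × (847/1349.8)^(1.8675) = 3.0908 g.
C = m/V = 3.0908/1349.8 = 0.0022898 g/L.

0.00229 g/L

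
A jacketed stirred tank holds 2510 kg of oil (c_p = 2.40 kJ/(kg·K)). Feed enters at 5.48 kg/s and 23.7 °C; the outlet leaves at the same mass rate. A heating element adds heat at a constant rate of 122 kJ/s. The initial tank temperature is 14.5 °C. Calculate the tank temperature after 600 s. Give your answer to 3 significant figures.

28.0 °C

Energy balance: M c_p dT/dt = ṁ c_p (T_in − T) + 122.
τ = M/ṁ = 458.03 s; T_ss = T_in + Q̇/(ṁ c_p) = 23.7 + 122/(5.48·2.40) = 32.976 °C.
This is linear first-order; T(t) = T_ss + (T₀ − T_ss) e^(−t/τ).
T(600) = 32.976 + (-18.476)·e^(−600/458.03) = 32.976 + (-18.476)·0.26983 = 27.991 °C.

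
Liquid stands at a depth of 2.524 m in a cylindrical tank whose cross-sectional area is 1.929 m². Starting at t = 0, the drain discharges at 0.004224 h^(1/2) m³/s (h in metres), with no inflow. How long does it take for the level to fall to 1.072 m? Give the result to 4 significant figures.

A dh/dt = −Q_out = −0.004224 √h.
∫ h^(−1/2) dh = −(0.004224/A) ∫ dt, giving 2√h = 2√h₀ − (0.004224/A) t.
t = 2A(√h₀ − √h)/0.004224 = 2·1.929·(√2.524 − √1.072)/0.004224
  = 3.85800 × (1.58871 − 1.03537) / 0.004224 = 505.391 s.

505.4 s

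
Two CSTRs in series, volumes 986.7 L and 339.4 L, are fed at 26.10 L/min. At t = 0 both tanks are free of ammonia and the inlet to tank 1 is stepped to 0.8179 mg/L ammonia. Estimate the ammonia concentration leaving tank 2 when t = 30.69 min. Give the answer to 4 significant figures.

0.3048 mg/L

Each tank obeys Vᵢ dCᵢ/dt = Q(Cᵢ₋₁ − Cᵢ), so τᵢ = Vᵢ/Q.
τ₁ = 986.7/26.10 = 37.8046 min; τ₂ = 339.4/26.10 = 13.0038 min.
Solving the cascade with C₁(0)=C₂(0)=0 gives C₂(t) = C_in[1 − (τ₁ e^(−t/τ₁) − τ₂ e^(−t/τ₂))/(τ₁ − τ₂)].
At t = 30.69: e^(−t/τ₁) = 0.444055, e^(−t/τ₂) = 0.0944133.
C₂ = 0.8179·[1 − (37.8046·0.444055 − 13.0038·0.0944133)/(24.8008)] = 0.8179·0.372616 = 0.304763 mg/L.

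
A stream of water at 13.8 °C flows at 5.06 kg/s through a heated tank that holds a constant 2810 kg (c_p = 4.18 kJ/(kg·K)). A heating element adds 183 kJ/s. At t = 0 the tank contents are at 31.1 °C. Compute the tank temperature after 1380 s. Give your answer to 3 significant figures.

23.2 °C

Energy balance: M c_p dT/dt = ṁ c_p (T_in − T) + 183.
Rearrange: dT/dt = (T_ss − T)/τ with τ = M/ṁ = 555.34 s and T_ss = T_in + Q̇/(ṁ c_p) = 22.452 °C.
This is linear first-order; T(t) = T_ss + (T₀ − T_ss) e^(−t/τ).
T(1380) = 22.452 + (8.6478)·e^(−1380/555.34) = 22.452 + (8.6478)·0.083327 = 23.173 °C.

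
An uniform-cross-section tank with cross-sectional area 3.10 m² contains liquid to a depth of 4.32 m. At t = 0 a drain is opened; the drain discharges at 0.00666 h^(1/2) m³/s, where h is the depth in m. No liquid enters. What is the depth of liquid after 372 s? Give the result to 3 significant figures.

A dh/dt = −Q_out = −0.00666 √h.
∫ h^(−1/2) dh = −(0.00666/A) ∫ dt, giving 2√h = 2√h₀ − (0.00666/A) t.
√h = √4.32 − 0.00666·372/(2·3.10) = 2.0785 − 0.39960 = 1.6789.
h = 1.6789² = 2.8186 m.

2.82 m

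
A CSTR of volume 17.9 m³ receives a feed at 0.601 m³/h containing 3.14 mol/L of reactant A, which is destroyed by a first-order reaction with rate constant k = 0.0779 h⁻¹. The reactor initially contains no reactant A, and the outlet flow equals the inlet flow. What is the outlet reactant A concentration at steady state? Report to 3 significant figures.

0.946 mol/L

Species balance: V dC/dt = Q C_in − Q C − k V C.
Steady state (dC/dt = 0): C_ss = Q C_in/(Q + kV) = C_in/(1 + kV/Q).
C_ss = 0.601·3.14/(0.601 + 0.0779·17.9) = 1.8871/1.9954 = 0.94574 mol/L.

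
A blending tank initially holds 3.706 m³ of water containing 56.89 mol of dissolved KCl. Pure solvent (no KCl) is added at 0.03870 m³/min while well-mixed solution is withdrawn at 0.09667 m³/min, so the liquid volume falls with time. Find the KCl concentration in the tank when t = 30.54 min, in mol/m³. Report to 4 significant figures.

Total volume: dV/dt = Q_in − Q_out = -0.0579700 m³/min, so V(t) = 3.706 − 0.0579700 t and V(30.54) = 1.93560 m³.
Species balance (pure solvent in): dm/dt = −Q_out · m/V(t).
Separate: dm/m = −Q_out dt/V(t) ⇒ ln(m/m₀) = −(Q_out/(Q_in−Q_out)) ln(V/V₀).
m = m₀ (V₀/V)^(Q_out/(Q_in−Q_out)) = 56.89 × (3.706/1.93560)^(-1.66759) = 19.2586 mol.
C = m/V = 19.2586/1.93560 = 9.94971 mol/m³.

9.950 mol/m³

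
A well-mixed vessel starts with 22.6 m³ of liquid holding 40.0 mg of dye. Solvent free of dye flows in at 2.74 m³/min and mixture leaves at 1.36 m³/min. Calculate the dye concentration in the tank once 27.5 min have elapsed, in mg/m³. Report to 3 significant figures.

0.250 mg/m³

Let m(t) be the amount of dye. Volume: V(t) = V₀ + (Q_in − Q_out) t = 22.6 + 1.3800 t; V(27.5) = 60.550 m³.
Species balance (pure solvent in): dm/dt = −Q_out · m/V(t).
Separate: dm/m = −Q_out dt/V(t) ⇒ ln(m/m₀) = −(Q_out/(Q_in−Q_out)) ln(V/V₀).
m = m₀ (V₀/V)^(Q_out/(Q_in−Q_out)) = 40.0 × (22.6/60.550)^(0.98551) = 15.145 mg.
C = m/V = 15.145/60.550 = 0.25012 mg/m³.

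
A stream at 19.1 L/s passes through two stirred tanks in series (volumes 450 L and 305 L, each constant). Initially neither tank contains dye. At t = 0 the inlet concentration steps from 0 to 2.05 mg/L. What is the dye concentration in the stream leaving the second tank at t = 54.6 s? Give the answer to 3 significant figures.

1.56 mg/L

Species balance on tank i: dCᵢ/dt = (Cᵢ₋₁ − Cᵢ)/τᵢ with τᵢ = Vᵢ/Q.
τ₁ = 450/19.1 = 23.560 s; τ₂ = 305/19.1 = 15.969 s.
Solving the cascade with C₁(0)=C₂(0)=0 gives C₂(t) = C_in[1 − (τ₁ e^(−t/τ₁) − τ₂ e^(−t/τ₂))/(τ₁ − τ₂)].
At t = 54.6: e^(−t/τ₁) = 0.098523, e^(−t/τ₂) = 0.032738.
C₂ = 2.05·[1 − (23.560·0.098523 − 15.969·0.032738)/(7.5916)] = 2.05·0.76310 = 1.5644 mg/L.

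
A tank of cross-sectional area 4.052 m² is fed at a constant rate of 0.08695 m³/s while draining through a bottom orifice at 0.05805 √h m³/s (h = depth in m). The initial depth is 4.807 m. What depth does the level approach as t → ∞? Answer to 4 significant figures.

2.244 m

Accumulation of liquid (constant cross-section A): A dh/dt = Q_in − 0.05805 √h. At steady state dh/dt = 0:
Q_in = 0.05805 √h_ss ⇒ √h_ss = 0.08695/0.05805 = 1.49785.
h_ss = 1.49785² = 2.24354 m. (Since h₀ = 4.807 m > h_ss, the level will fall toward this value.)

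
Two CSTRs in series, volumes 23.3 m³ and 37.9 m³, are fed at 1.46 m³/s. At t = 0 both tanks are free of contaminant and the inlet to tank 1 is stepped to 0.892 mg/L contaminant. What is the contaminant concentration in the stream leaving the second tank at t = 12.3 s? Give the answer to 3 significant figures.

0.109 mg/L

Species balance on tank i: dCᵢ/dt = (Cᵢ₋₁ − Cᵢ)/τᵢ with τᵢ = Vᵢ/Q.
τ₁ = 23.3/1.46 = 15.959 s; τ₂ = 37.9/1.46 = 25.959 s.
Solving the cascade with C₁(0)=C₂(0)=0 gives C₂(t) = C_in[1 − (τ₁ e^(−t/τ₁) − τ₂ e^(−t/τ₂))/(τ₁ − τ₂)].
At t = 12.3: e^(−t/τ₁) = 0.46268, e^(−t/τ₂) = 0.62262.
C₂ = 0.892·[1 − (15.959·0.46268 − 25.959·0.62262)/(-10.000)] = 0.892·0.12214 = 0.10895 mg/L.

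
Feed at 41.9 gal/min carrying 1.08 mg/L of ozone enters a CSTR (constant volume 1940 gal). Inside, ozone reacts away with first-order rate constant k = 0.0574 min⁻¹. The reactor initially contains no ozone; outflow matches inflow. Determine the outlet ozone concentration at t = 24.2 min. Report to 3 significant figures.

Species balance: V dC/dt = Q C_in − Q C − k V C.
This is linear with rate a = Q/V + k = 0.078998 min⁻¹.
C_ss = Q C_in/(Q + kV) = 0.29527 mg/L; C(t) = C_ss + (C₀ − C_ss) e^(−a t).
C(24.2) = 0.29527 + (-0.29527)·e^(−0.078998·24.2) = 0.29527 + (-0.29527)·0.14782 = 0.25162 mg/L.

0.252 mg/L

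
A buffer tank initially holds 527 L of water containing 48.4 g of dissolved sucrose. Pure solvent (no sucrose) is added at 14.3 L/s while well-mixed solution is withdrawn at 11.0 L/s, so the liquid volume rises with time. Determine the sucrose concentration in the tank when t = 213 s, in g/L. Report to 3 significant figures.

0.00233 g/L

Let m(t) be the amount of sucrose. Volume: V(t) = V₀ + (Q_in − Q_out) t = 527 + 3.3000 t; V(213) = 1229.9 L.
Species balance (pure solvent in): dm/dt = −Q_out · m/V(t).
dm/m = −Q_out dt/(V₀ + 3.3000 t); integrating gives ln(m/m₀) = −(Q_out/(Q_in−Q_out)) ln(V/V₀).
m = m₀ (V₀/V)^(Q_out/(Q_in−Q_out)) = 48.4 × (527/1229.9)^(3.3333) = 2.8707 g.
C = m/V = 2.8707/1229.9 = 0.0023341 g/L.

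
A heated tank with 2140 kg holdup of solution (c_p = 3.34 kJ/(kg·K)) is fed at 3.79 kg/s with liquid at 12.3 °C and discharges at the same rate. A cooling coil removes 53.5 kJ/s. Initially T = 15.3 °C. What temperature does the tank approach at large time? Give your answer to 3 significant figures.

M c_p dT/dt = ṁ c_p (T_in − T) − Q̇.
At steady state dT/dt = 0 ⇒ T_ss = T_in − Q̇/(ṁ c_p) = 12.3 − 53.5/(3.79·3.34) = 8.0736 °C.

8.07 °C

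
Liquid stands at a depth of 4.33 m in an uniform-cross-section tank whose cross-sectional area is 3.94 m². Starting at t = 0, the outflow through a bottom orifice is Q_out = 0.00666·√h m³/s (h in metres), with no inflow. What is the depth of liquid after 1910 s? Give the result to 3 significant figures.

A dh/dt = −Q_out = −0.00666 √h.
This is separable: 2 d(√h)/dt = −0.00666/A, so √h = √h₀ − (0.00666/(2A)) t.
√h = √4.33 − 0.00666·1910/(2·3.94) = 2.0809 − 1.6143 = 0.46658.
h = 0.46658² = 0.21769 m.

0.218 m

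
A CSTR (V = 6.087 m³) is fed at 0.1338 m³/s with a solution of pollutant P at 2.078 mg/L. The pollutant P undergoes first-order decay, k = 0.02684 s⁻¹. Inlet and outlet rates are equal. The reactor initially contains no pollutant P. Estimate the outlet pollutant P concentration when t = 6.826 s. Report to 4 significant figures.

Accumulation = in − out − consumed: V dC/dt = Q C_in − Q C − k V C.
This is linear with rate a = Q/V + k = 0.0488213 s⁻¹.
C_ss = Q C_in/(Q + kV) = 0.935598 mg/L; C(t) = C_ss + (C₀ − C_ss) e^(−a t).
C(6.826) = 0.935598 + (-0.935598)·e^(−0.0488213·6.826) = 0.935598 + (-0.935598)·0.716588 = 0.265160 mg/L.

0.2652 mg/L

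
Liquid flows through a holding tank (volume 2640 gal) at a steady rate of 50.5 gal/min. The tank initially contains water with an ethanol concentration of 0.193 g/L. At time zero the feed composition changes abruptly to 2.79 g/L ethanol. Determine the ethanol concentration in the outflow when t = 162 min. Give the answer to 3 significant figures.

Species balance on the tank: V dC/dt = Q(C_in − C).
So dC/dt = (C_in − C)/τ with τ = V/Q = 2640/50.5 = 52.277 min.
This is linear first-order; C(t) = C_in + (C₀ − C_in) e^(−t/τ).
C(162) = 2.79 + (0.193 − 2.79)·e^(−162/52.277) = 2.79 + (-2.5970)·0.045100 = 2.6729 g/L.

2.67 g/L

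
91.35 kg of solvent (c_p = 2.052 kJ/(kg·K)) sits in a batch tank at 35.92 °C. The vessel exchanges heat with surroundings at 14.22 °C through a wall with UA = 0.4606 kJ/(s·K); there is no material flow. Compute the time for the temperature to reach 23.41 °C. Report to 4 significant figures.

Unsteady energy balance on the tank contents: M c_p dT/dt = −UA(T − T_amb).
τ = M c_p/UA = 406.970 s; T_ss = T_amb = 14.2200 °C.
T(t) = T_ss + (T₀ − T_ss)e^(−t/τ); set T = 23.41:
t = −τ ln[(T − T_ss)/(T₀ − T_ss)] = −406.970 · ln(0.423502) = 349.667 s.

349.7 s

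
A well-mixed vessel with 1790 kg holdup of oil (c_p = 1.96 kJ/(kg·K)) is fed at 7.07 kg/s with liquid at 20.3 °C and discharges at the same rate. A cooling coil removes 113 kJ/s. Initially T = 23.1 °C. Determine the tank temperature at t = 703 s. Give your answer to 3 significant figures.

M c_p dT/dt = ṁ c_p (T_in − T) − Q̇.
τ = M/ṁ = 253.18 s; T_ss = T_in − Q̇/(ṁ c_p) = 20.3 − 113/(7.07·1.96) = 12.145 °C.
Solution: T(t) = T_ss + (T₀ − T_ss) e^(−t/τ).
T(703) = 12.145 + (10.955)·e^(−703/253.18) = 12.145 + (10.955)·0.062246 = 12.827 °C.

12.8 °C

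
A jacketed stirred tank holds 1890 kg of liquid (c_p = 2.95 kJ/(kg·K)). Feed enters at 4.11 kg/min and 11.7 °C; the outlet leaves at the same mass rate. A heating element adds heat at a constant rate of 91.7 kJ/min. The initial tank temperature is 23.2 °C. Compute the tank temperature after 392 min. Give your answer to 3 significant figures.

M c_p dT/dt = ṁ c_p (T_in − T) + Q̇.
τ = M/ṁ = 459.85 min; T_ss = T_in + Q̇/(ṁ c_p) = 11.7 + 91.7/(4.11·2.95) = 19.263 °C.
Solution: T(t) = T_ss + (T₀ − T_ss) e^(−t/τ).
T(392) = 19.263 + (3.9368)·e^(−392/459.85) = 19.263 + (3.9368)·0.42637 = 20.942 °C.

20.9 °C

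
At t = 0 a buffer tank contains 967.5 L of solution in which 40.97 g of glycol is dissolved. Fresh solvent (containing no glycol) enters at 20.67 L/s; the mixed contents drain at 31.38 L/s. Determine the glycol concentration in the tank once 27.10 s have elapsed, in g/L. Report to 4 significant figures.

Total volume: dV/dt = Q_in − Q_out = -10.7100 L/s, so V(t) = 967.5 − 10.7100 t and V(27.10) = 677.259 L.
Solute balance: dm/dt = 0 − Q_out C = −Q_out m/V(t).
Separate: dm/m = −Q_out dt/V(t) ⇒ ln(m/m₀) = −(Q_out/(Q_in−Q_out)) ln(V/V₀).
m = m₀ (V₀/V)^(Q_out/(Q_in−Q_out)) = 40.97 × (967.5/677.259)^(-2.92997) = 14.4087 g.
C = m/V = 14.4087/677.259 = 0.0212750 g/L.

0.02128 g/L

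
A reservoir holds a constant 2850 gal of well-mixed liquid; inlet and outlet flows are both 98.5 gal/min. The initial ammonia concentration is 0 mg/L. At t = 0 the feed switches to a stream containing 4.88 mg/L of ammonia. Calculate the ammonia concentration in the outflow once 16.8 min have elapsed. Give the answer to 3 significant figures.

Unsteady species balance (constant V, well mixed): V dC/dt = Q(C_in − C).
Time constant τ = V/Q = 2850/98.5 = 28.934 min.
Integrating: C(t) = C_in + (C₀ − C_in) e^(−t/τ).
C(16.8) = 4.88 + (0 − 4.88)·e^(−16.8/28.934) = 4.88 + (-4.8800)·0.55954 = 2.1494 mg/L.

2.15 mg/L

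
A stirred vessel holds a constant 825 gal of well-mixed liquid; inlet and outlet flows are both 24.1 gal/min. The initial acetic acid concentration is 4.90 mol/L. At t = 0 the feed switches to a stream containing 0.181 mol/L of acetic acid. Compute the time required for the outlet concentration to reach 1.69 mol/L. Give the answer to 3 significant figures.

39.0 min

Species balance: V dC/dt = Q(C_in − C) ⇒ τ = V/Q = 34.232 min.
C(t) = C_in + (C₀ − C_in) e^(−t/τ). Set C = 1.69 and solve for t:
e^(−t/τ) = (C − C_in)/(C₀ − C_in) = (1.69 − 0.181)/(4.90 − 0.181) = 0.31977
t = −τ ln(…) = 34.232 × 1.1401 = 39.030 min.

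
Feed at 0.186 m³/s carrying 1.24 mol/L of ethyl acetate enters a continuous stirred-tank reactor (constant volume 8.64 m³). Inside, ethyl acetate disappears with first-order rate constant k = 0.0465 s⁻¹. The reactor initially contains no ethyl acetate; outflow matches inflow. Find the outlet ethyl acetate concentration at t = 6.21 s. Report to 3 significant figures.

0.135 mol/L

V dC/dt = Q(C_in − C) − k V C.
This is linear with rate a = Q/V + k = 0.068028 s⁻¹.
C_ss = Q C_in/(Q + kV) = 0.39241 mol/L; C(t) = C_ss + (C₀ − C_ss) e^(−a t).
C(6.21) = 0.39241 + (-0.39241)·e^(−0.068028·6.21) = 0.39241 + (-0.39241)·0.65544 = 0.13521 mol/L.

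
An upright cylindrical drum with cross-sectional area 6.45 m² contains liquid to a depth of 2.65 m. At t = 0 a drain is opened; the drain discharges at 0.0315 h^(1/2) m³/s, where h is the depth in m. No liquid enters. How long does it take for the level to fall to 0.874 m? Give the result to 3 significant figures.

A dh/dt = −Q_out = −0.0315 √h.
∫ h^(−1/2) dh = −(0.0315/A) ∫ dt, giving 2√h = 2√h₀ − (0.0315/A) t.
t = 2A(√h₀ − √h)/0.0315 = 2·6.45·(√2.65 − √0.874)/0.0315
  = 12.900 × (1.6279 − 0.93488) / 0.0315 = 283.80 s.

284 s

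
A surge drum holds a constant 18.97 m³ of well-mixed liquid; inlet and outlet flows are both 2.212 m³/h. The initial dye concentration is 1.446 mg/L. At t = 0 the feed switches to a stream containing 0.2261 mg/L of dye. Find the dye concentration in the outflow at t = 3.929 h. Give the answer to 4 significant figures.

0.9976 mg/L

Mass balance on the solute (V constant): V dC/dt = Q(C_in − C).
So dC/dt = (C_in − C)/τ with τ = V/Q = 18.97/2.212 = 8.57595 h.
This is linear first-order; C(t) = C_in + (C₀ − C_in) e^(−t/τ).
C(3.929) = 0.2261 + (1.446 − 0.2261)·e^(−3.929/8.57595) = 0.2261 + (1.21990)·0.632458 = 0.997635 mg/L.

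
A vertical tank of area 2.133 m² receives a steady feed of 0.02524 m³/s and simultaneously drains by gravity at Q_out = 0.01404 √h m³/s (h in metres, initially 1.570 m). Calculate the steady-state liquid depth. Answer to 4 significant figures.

A dh/dt = Q_in − 0.01404 √h. Steady state requires inflow = outflow:
Q_in = 0.01404 √h_ss ⇒ √h_ss = 0.02524/0.01404 = 1.79772.
h_ss = 1.79772² = 3.23180 m. (Since h₀ = 1.570 m < h_ss, the level will rise toward this value.)

3.232 m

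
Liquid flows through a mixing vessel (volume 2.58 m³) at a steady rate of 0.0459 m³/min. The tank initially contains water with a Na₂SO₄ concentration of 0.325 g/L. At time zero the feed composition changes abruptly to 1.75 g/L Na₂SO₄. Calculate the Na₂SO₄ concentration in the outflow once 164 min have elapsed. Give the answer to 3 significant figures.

Unsteady species balance (constant V, well mixed): V dC/dt = Q(C_in − C).
Rewrite as dC/dt + C/τ = C_in/τ, τ = V/Q = 56.209 min.
Solution: C(t) = C_in + (C₀ − C_in) e^(−t/τ).
C(164) = 1.75 + (0.325 − 1.75)·e^(−164/56.209) = 1.75 + (-1.4250)·0.054059 = 1.6730 g/L.

1.67 g/L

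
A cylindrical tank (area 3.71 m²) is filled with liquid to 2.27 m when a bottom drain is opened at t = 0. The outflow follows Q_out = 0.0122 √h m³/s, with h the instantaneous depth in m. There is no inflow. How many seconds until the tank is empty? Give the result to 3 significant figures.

With no inflow, A dh/dt = −0.0122 √h.
Separate and integrate: 2(√h − √h₀) = −(0.0122/A) t.
Set h = 0: 2√h₀ = (0.0122/A) t_empty ⇒ t_empty = 2A√h₀/0.0122.
t_empty = 2·3.71·√2.27/0.0122 = 7.4200·1.5067/0.0122 = 916.34 s.

916 s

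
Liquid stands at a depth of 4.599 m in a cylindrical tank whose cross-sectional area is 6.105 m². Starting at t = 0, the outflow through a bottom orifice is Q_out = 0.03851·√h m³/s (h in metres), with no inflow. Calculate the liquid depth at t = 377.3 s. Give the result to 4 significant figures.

Mass balance (ρ constant): A dh/dt = −0.03851 √h.
This is separable: 2 d(√h)/dt = −0.03851/A, so √h = √h₀ − (0.03851/(2A)) t.
√h = √4.599 − 0.03851·377.3/(2·6.105) = 2.14453 − 1.18999 = 0.954534.
h = 0.954534² = 0.911136 m.

0.9111 m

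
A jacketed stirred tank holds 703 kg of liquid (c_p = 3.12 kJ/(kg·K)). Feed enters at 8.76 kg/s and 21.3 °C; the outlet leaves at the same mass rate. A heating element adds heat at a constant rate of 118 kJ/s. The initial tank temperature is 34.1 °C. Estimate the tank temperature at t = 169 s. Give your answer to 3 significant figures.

26.7 °C

Heat balance on the well-mixed liquid: M c_p dT/dt = ṁ c_p (T_in − T) + 118.
Rearrange: dT/dt = (T_ss − T)/τ with τ = M/ṁ = 80.251 s and T_ss = T_in + Q̇/(ṁ c_p) = 25.617 °C.
Integrating: T(t) = T_ss + (T₀ − T_ss) e^(−t/τ).
T(169) = 25.617 + (8.4826)·e^(−169/80.251) = 25.617 + (8.4826)·0.12174 = 26.650 °C.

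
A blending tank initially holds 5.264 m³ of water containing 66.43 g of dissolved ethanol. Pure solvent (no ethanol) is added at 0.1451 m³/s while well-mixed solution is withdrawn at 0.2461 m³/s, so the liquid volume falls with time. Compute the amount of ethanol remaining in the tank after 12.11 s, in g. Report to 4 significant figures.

34.88 g

Total volume: dV/dt = Q_in − Q_out = -0.101000 m³/s, so V(t) = 5.264 − 0.101000 t and V(12.11) = 4.04089 m³.
Solute balance: dm/dt = 0 − Q_out C = −Q_out m/V(t).
dm/m = −Q_out dt/(V₀ − 0.101000 t); integrating gives ln(m/m₀) = −(Q_out/(Q_in−Q_out)) ln(V/V₀).
m = m₀ (V₀/V)^(Q_out/(Q_in−Q_out)) = 66.43 × (5.264/4.04089)^(-2.43663) = 34.8774 g.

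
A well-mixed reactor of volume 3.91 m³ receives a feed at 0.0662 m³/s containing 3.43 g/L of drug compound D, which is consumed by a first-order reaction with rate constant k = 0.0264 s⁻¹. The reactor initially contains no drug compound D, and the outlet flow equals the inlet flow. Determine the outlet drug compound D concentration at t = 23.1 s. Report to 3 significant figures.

0.848 g/L

Species balance: V dC/dt = Q C_in − Q C − k V C.
This is linear with rate a = Q/V + k = 0.043331 s⁻¹.
C_ss = Q C_in/(Q + kV) = 1.3402 g/L; C(t) = C_ss + (C₀ − C_ss) e^(−a t).
C(23.1) = 1.3402 + (-1.3402)·e^(−0.043331·23.1) = 1.3402 + (-1.3402)·0.36753 = 0.84765 g/L.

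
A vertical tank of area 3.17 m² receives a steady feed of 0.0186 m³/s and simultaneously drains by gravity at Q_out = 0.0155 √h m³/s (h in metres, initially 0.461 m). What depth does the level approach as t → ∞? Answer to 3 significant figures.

Accumulation of liquid (constant cross-section A): A dh/dt = Q_in − 0.0155 √h. At steady state dh/dt = 0:
Q_in = 0.0155 √h_ss ⇒ √h_ss = 0.0186/0.0155 = 1.2000.
h_ss = 1.2000² = 1.4400 m. (Since h₀ = 0.461 m < h_ss, the level will rise toward this value.)

1.44 m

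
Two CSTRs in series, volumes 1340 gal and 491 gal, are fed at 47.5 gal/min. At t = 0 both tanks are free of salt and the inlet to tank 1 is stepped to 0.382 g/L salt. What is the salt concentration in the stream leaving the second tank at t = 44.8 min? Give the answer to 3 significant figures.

0.262 g/L

Time constants: τᵢ = Vᵢ/Q for each well-mixed tank.
τ₁ = 1340/47.5 = 28.211 min; τ₂ = 491/47.5 = 10.337 min.
Tank 1: C₁ = C_in(1 − e^(−t/τ₁)). Tank 2 (τ₁ ≠ τ₂): C₂ = C_in[1 − (τ₁ e^(−t/τ₁) − τ₂ e^(−t/τ₂))/(τ₁ − τ₂)].
At t = 44.8: e^(−t/τ₁) = 0.20432, e^(−t/τ₂) = 0.013115.
C₂ = 0.382·[1 − (28.211·0.20432 − 10.337·0.013115)/(17.874)] = 0.382·0.68510 = 0.26171 g/L.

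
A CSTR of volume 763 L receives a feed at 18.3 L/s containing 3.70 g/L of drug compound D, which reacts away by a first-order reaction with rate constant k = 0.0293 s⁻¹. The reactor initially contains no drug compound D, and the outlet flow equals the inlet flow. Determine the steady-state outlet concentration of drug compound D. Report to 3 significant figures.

1.67 g/L

V dC/dt = Q(C_in − C) − k V C.
Steady state (dC/dt = 0): C_ss = Q C_in/(Q + kV) = C_in/(1 + kV/Q).
C_ss = 18.3·3.70/(18.3 + 0.0293·763) = 67.710/40.656 = 1.6654 g/L.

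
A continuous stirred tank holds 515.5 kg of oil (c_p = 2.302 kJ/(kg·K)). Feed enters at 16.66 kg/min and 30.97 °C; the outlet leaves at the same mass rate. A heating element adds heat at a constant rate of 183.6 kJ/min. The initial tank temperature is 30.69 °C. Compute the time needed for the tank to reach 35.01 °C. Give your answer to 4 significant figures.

First-law balance (no shaft work): M c_p dT/dt = ṁ c_p (T_in − T) + 183.6.
τ = M/ṁ = 30.9424 min; T_ss = T_in + Q̇/(ṁ c_p) = 35.7573 °C.
T(t) = T_ss + (T₀ − T_ss) e^(−t/τ). Set T = 35.01:
e^(−t/τ) = (35.01 − 35.7573)/(30.69 − 35.7573) = 0.147478
t = −30.9424 · ln(0.147478) = 59.2260 min.

59.23 min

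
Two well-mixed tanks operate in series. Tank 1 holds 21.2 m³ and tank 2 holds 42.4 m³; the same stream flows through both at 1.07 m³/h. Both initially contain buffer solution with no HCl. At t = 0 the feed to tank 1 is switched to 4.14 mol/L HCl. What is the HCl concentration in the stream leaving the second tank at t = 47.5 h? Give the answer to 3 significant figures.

Species balance on tank i: dCᵢ/dt = (Cᵢ₋₁ − Cᵢ)/τᵢ with τᵢ = Vᵢ/Q.
τ₁ = 21.2/1.07 = 19.813 h; τ₂ = 42.4/1.07 = 39.626 h.
Tank 1: C₁ = C_in(1 − e^(−t/τ₁)). Tank 2 (τ₁ ≠ τ₂): C₂ = C_in[1 − (τ₁ e^(−t/τ₁) − τ₂ e^(−t/τ₂))/(τ₁ − τ₂)].
At t = 47.5: e^(−t/τ₁) = 0.090954, e^(−t/τ₂) = 0.30159.
C₂ = 4.14·[1 − (19.813·0.090954 − 39.626·0.30159)/(-19.813)] = 4.14·0.48778 = 2.0194 mol/L.

2.02 mol/L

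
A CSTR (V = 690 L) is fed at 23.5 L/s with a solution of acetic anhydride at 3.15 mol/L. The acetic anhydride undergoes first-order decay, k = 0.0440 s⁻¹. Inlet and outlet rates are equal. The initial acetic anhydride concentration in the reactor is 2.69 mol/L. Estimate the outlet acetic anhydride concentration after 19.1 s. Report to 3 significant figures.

Species balance: V dC/dt = Q C_in − Q C − k V C.
This is linear with rate a = Q/V + k = 0.078058 s⁻¹.
C_ss = Q C_in/(Q + kV) = 1.3744 mol/L; C(t) = C_ss + (C₀ − C_ss) e^(−a t).
C(19.1) = 1.3744 + (1.3156)·e^(−0.078058·19.1) = 1.3744 + (1.3156)·0.22517 = 1.6706 mol/L.

1.67 mol/L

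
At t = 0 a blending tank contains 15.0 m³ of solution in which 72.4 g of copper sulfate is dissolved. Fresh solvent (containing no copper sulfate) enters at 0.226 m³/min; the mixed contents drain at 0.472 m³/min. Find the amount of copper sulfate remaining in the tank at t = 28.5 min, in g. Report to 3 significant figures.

Let m(t) be the amount of copper sulfate. Volume: V(t) = V₀ + (Q_in − Q_out) t = 15.0 − 0.24600 t; V(28.5) = 7.9890 m³.
Species balance (pure solvent in): dm/dt = −Q_out · m/V(t).
dm/m = −Q_out dt/(V₀ − 0.24600 t); integrating gives ln(m/m₀) = −(Q_out/(Q_in−Q_out)) ln(V/V₀).
m = m₀ (V₀/V)^(Q_out/(Q_in−Q_out)) = 72.4 × (15.0/7.9890)^(-1.9187) = 21.616 g.

21.6 g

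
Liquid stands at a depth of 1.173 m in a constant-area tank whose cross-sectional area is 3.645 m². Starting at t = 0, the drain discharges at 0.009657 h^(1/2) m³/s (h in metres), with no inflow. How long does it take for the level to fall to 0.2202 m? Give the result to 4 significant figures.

With no inflow, A dh/dt = −0.009657 √h.
∫ h^(−1/2) dh = −(0.009657/A) ∫ dt, giving 2√h = 2√h₀ − (0.009657/A) t.
t = 2A(√h₀ − √h)/0.009657 = 2·3.645·(√1.173 − √0.2202)/0.009657
  = 7.29000 × (1.08305 − 0.469255) / 0.009657 = 463.351 s.

463.4 s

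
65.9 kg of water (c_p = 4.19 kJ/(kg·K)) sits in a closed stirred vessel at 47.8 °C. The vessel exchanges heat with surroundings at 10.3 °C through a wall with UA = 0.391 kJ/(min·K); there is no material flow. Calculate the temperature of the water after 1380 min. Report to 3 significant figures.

M c_p dT/dt = −UA(T − T_amb).
dT/dt = (T_ss − T)/τ with T_ss = T_amb = 10.300 °C, τ = M c_p/UA = 65.9·4.19/0.391 = 706.19 min.
T approaches T_ss exponentially: T(t) = T_ss + (T₀ − T_ss) e^(−t/τ).
T(1380) = 10.300 + (37.500)·0.14169 = 15.613 °C.

15.6 °C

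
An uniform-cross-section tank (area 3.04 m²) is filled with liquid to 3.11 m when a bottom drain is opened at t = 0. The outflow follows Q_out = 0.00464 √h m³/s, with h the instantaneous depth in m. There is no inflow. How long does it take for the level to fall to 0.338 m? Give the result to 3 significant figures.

A dh/dt = −Q_out = −0.00464 √h.
This is separable: 2 d(√h)/dt = −0.00464/A, so √h = √h₀ − (0.00464/(2A)) t.
t = 2A(√h₀ − √h)/0.00464 = 2·3.04·(√3.11 − √0.338)/0.00464
  = 6.0800 × (1.7635 − 0.58138) / 0.00464 = 1549.0 s.

1550 s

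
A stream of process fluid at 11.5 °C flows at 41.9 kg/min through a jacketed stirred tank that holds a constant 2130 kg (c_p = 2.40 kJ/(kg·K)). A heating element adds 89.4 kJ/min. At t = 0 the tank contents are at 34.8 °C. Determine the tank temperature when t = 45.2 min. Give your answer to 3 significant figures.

21.6 °C

Heat balance on the well-mixed liquid: M c_p dT/dt = ṁ c_p (T_in − T) + 89.4.
Rearrange: dT/dt = (T_ss − T)/τ with τ = M/ṁ = 50.835 min and T_ss = T_in + Q̇/(ṁ c_p) = 12.389 °C.
This is linear first-order; T(t) = T_ss + (T₀ − T_ss) e^(−t/τ).
T(45.2) = 12.389 + (22.411)·e^(−45.2/50.835) = 12.389 + (22.411)·0.41101 = 21.600 °C.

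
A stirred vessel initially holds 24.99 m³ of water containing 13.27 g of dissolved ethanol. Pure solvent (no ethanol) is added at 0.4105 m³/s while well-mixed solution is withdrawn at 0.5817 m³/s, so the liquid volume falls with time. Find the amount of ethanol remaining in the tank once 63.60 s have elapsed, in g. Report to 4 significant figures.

1.899 g

Total volume: dV/dt = Q_in − Q_out = -0.171200 m³/s, so V(t) = 24.99 − 0.171200 t and V(63.60) = 14.1017 m³.
Solute balance: dm/dt = 0 − Q_out C = −Q_out m/V(t).
dm/m = −Q_out dt/(V₀ − 0.171200 t); integrating gives ln(m/m₀) = −(Q_out/(Q_in−Q_out)) ln(V/V₀).
m = m₀ (V₀/V)^(Q_out/(Q_in−Q_out)) = 13.27 × (24.99/14.1017)^(-3.39778) = 1.89906 g.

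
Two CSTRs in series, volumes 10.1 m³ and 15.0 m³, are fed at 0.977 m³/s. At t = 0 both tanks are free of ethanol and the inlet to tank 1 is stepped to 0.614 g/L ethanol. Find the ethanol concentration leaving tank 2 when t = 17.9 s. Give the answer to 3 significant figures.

0.252 g/L

Species balance on tank i: dCᵢ/dt = (Cᵢ₋₁ − Cᵢ)/τᵢ with τᵢ = Vᵢ/Q.
τ₁ = 10.1/0.977 = 10.338 s; τ₂ = 15.0/0.977 = 15.353 s.
Tank 1: C₁ = C_in(1 − e^(−t/τ₁)). Tank 2 (τ₁ ≠ τ₂): C₂ = C_in[1 − (τ₁ e^(−t/τ₁) − τ₂ e^(−t/τ₂))/(τ₁ − τ₂)].
At t = 17.9: e^(−t/τ₁) = 0.17702, e^(−t/τ₂) = 0.31165.
C₂ = 0.614·[1 − (10.338·0.17702 − 15.353·0.31165)/(-5.0154)] = 0.614·0.41085 = 0.25226 g/L.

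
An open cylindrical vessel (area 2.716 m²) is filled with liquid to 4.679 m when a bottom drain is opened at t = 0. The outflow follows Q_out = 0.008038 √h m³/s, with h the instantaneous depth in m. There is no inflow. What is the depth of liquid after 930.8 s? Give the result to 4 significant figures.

With no inflow, A dh/dt = −0.008038 √h.
∫ h^(−1/2) dh = −(0.008038/A) ∫ dt, giving 2√h = 2√h₀ − (0.008038/A) t.
√h = √4.679 − 0.008038·930.8/(2·2.716) = 2.16310 − 1.37735 = 0.785749.
h = 0.785749² = 0.617401 m.

0.6174 m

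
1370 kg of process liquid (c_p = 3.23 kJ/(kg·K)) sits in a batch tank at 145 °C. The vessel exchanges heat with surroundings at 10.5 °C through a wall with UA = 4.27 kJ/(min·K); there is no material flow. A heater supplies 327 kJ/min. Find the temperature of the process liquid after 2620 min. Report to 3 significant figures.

M c_p dT/dt = −UA(T − T_amb) + Q̇.
dT/dt = (T_ss − T)/τ with T_ss = T_amb + Q̇/UA = 10.5 + 327/4.27 = 87.081 °C, τ = M c_p/UA = 1370·3.23/4.27 = 1036.3 min.
Integrating: T(t) = T_ss + (T₀ − T_ss) e^(−t/τ).
T(2620) = 87.081 + (57.919)·0.079805 = 91.703 °C.

91.7 °C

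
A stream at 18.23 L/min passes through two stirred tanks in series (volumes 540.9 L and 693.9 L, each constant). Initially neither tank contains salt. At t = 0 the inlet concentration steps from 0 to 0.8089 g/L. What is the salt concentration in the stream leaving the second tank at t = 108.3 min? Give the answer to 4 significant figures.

Species balance on tank i: dCᵢ/dt = (Cᵢ₋₁ − Cᵢ)/τᵢ with τᵢ = Vᵢ/Q.
τ₁ = 540.9/18.23 = 29.6709 min; τ₂ = 693.9/18.23 = 38.0636 min.
Solving the cascade with C₁(0)=C₂(0)=0 gives C₂(t) = C_in[1 − (τ₁ e^(−t/τ₁) − τ₂ e^(−t/τ₂))/(τ₁ − τ₂)].
At t = 108.3: e^(−t/τ₁) = 0.0259900, e^(−t/τ₂) = 0.0581206.
C₂ = 0.8089·[1 − (29.6709·0.0259900 − 38.0636·0.0581206)/(-8.39276)] = 0.8089·0.828288 = 0.670002 g/L.

0.6700 g/L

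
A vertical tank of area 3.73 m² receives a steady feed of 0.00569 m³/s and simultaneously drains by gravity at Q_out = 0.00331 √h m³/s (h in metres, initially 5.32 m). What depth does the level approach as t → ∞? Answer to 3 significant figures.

2.96 m

A dh/dt = Q_in − 0.00331 √h. Steady state requires inflow = outflow:
Q_in = 0.00331 √h_ss ⇒ √h_ss = 0.00569/0.00331 = 1.7190.
h_ss = 1.7190² = 2.9551 m. (Since h₀ = 5.32 m > h_ss, the level will fall toward this value.)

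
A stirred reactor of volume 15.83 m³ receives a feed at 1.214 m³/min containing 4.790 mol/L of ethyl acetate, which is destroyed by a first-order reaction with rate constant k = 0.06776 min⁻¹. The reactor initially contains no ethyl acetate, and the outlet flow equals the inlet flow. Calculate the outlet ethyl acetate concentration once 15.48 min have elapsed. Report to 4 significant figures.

Species balance: V dC/dt = Q C_in − Q C − k V C.
This is linear with rate a = Q/V + k = 0.144450 min⁻¹.
C_ss = Q C_in/(Q + kV) = 2.54306 mol/L; C(t) = C_ss + (C₀ − C_ss) e^(−a t).
C(15.48) = 2.54306 + (-2.54306)·e^(−0.144450·15.48) = 2.54306 + (-2.54306)·0.106876 = 2.27127 mol/L.

2.271 mol/L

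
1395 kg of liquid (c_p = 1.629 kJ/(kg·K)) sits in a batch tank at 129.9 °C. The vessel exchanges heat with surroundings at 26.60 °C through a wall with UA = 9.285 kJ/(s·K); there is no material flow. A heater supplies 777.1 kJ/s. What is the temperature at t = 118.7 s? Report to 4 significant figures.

M c_p dT/dt = −UA(T − T_amb) + Q̇.
dT/dt = (T_ss − T)/τ with T_ss = T_amb + Q̇/UA = 26.60 + 777.1/9.285 = 110.294 °C, τ = M c_p/UA = 1395·1.629/9.285 = 244.745 s.
Integrating: T(t) = T_ss + (T₀ − T_ss) e^(−t/τ).
T(118.7) = 110.294 + (19.6059)·0.615700 = 122.365 °C.

122.4 °C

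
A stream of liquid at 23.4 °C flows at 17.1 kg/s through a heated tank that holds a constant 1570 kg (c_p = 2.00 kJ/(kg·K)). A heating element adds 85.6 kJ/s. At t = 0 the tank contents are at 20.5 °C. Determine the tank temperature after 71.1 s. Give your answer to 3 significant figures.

23.4 °C

Heat balance on the well-mixed liquid: M c_p dT/dt = ṁ c_p (T_in − T) + 85.6.
Rearrange: dT/dt = (T_ss − T)/τ with τ = M/ṁ = 91.813 s and T_ss = T_in + Q̇/(ṁ c_p) = 25.903 °C.
This is linear first-order; T(t) = T_ss + (T₀ − T_ss) e^(−t/τ).
T(71.1) = 25.903 + (-5.4029)·e^(−71.1/91.813) = 25.903 + (-5.4029)·0.46098 = 23.412 °C.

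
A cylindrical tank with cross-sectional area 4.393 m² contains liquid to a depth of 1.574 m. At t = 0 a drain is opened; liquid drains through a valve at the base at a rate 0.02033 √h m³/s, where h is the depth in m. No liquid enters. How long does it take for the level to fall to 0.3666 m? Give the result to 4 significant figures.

280.5 s

With no inflow, A dh/dt = −0.02033 √h.
This is separable: 2 d(√h)/dt = −0.02033/A, so √h = √h₀ − (0.02033/(2A)) t.
t = 2A(√h₀ − √h)/0.02033 = 2·4.393·(√1.574 − √0.3666)/0.02033
  = 8.78600 × (1.25459 − 0.605475) / 0.02033 = 280.528 s.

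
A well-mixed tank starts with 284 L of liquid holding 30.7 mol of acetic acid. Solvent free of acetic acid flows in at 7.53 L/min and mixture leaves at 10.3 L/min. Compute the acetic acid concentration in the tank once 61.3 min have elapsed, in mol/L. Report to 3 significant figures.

Let m(t) be the amount of acetic acid. Volume: V(t) = V₀ + (Q_in − Q_out) t = 284 − 2.7700 t; V(61.3) = 114.20 L.
No acetic acid enters, so dm/dt = −Q_out · (m/V).
Separate: dm/m = −Q_out dt/V(t) ⇒ ln(m/m₀) = −(Q_out/(Q_in−Q_out)) ln(V/V₀).
m = m₀ (V₀/V)^(Q_out/(Q_in−Q_out)) = 30.7 × (284/114.20)^(-3.7184) = 1.0374 mol.
C = m/V = 1.0374/114.20 = 0.0090837 mol/L.

0.00908 mol/L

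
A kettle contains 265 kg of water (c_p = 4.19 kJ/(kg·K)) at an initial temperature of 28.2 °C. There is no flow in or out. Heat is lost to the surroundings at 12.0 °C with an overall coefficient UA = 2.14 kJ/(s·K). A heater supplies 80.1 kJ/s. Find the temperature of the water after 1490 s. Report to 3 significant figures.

48.2 °C

M c_p dT/dt = −UA(T − T_amb) + Q̇.
dT/dt = (T_ss − T)/τ with T_ss = T_amb + Q̇/UA = 12.0 + 80.1/2.14 = 49.430 °C, τ = M c_p/UA = 265·4.19/2.14 = 518.86 s.
T approaches T_ss exponentially: T(t) = T_ss + (T₀ − T_ss) e^(−t/τ).
T(1490) = 49.430 + (-21.230)·0.056602 = 48.228 °C.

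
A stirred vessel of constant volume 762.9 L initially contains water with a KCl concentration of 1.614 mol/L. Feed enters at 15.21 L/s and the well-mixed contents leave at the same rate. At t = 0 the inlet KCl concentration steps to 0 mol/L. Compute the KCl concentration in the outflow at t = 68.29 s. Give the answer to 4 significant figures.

Mass balance on the solute (V constant): V dC/dt = Q(C_in − C).
Time constant τ = V/Q = 762.9/15.21 = 50.1578 s.
Integrating: C(t) = C_in + (C₀ − C_in) e^(−t/τ).
C(68.29) = 0 + (1.614 − 0)·e^(−68.29/50.1578) = 0 + (1.61400)·0.256275 = 0.413628 mol/L.

0.4136 mol/L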